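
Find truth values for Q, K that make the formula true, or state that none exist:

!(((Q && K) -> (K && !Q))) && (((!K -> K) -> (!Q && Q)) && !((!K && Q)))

Unsatisfiable — no assignment works.

Case K = True: the formula simplifies to !((Q -> !Q)) && (!Q && Q).
  Q = True: the conjunct !Q is False.
  Q = False: the conjunct !((Q -> !Q)) becomes !((False -> True)) = False.
Case K = False: the conjunct !(((Q && K) -> (K && !Q))) becomes !((False -> False)) = False.
Both cases fail — unsatisfiable.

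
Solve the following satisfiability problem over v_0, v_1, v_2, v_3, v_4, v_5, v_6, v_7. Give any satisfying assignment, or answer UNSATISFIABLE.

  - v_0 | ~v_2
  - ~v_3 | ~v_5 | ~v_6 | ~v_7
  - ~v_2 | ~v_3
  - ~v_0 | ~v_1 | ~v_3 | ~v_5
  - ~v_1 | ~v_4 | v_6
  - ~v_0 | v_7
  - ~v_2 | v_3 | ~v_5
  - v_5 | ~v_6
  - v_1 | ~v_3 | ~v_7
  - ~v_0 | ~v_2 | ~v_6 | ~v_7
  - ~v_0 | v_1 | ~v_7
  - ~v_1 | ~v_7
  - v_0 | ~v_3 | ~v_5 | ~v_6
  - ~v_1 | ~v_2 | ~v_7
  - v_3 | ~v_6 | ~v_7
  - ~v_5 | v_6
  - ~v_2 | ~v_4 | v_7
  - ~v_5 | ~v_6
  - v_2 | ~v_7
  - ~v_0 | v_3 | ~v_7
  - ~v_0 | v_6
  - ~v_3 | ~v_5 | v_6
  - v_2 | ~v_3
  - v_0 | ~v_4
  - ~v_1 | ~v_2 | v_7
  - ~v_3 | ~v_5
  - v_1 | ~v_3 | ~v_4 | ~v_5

v_0: False, v_1: True, v_2: False, v_3: False, v_4: False, v_5: False, v_6: False, v_7: False

Try v_0 = True:
  (~v_0 | v_7) forces v_7 = True.
  (~v_0 | v_1 | ~v_7) forces v_1 = True.
  clause (~v_1 | ~v_7) is falsified — backtrack.
So v_0 = False.
  then (v_0 | ~v_2) forces v_2 = False.
  then (v_2 | ~v_7) forces v_7 = False.
  then (v_2 | ~v_3) forces v_3 = False.
  then (v_0 | ~v_4) forces v_4 = False.
Set v_1 = True.
Try v_5 = True:
  (~v_5 | v_6) forces v_6 = True.
  clause (~v_5 | ~v_6) is falsified — backtrack.
So v_5 = False.
  then (v_5 | ~v_6) forces v_6 = False.
All clauses satisfied.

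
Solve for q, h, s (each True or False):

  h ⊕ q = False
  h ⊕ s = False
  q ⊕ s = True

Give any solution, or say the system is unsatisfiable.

Adding constraints 1, 2, 3 mod 2: every variable appears an even number of times on the left, so the left side is 0.
But the right sides sum to 1 (mod 2). 0 ≠ 1 — the system is inconsistent.

The formula is unsatisfiable.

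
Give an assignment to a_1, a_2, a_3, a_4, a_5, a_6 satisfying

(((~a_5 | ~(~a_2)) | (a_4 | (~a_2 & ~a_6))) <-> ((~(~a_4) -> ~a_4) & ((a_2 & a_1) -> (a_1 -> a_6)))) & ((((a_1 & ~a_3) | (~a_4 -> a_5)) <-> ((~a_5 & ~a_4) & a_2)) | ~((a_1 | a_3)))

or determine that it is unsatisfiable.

a_1 = False; a_2 = False; a_3 = True; a_4 = False; a_5 = False; a_6 = True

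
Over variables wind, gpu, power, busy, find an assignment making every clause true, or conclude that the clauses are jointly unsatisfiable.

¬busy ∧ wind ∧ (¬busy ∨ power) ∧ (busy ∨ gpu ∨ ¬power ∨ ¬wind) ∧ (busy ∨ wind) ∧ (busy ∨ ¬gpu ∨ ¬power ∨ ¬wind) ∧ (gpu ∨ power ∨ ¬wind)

wind = True, gpu = True, power = False, busy = False

Unit clause (¬busy) forces busy = False.
Unit clause (wind) forces wind = True.
Try gpu = False:
  (busy ∨ gpu ∨ ¬power ∨ ¬wind) forces power = False.
  clause (gpu ∨ power ∨ ¬wind) is falsified — backtrack.
So gpu = True.
  then (busy ∨ ¬gpu ∨ ¬power ∨ ¬wind) forces power = False.
Check each clause:
  (¬busy): ¬busy holds.
  (wind): wind holds.
  (¬busy ∨ power): ¬busy holds.
  (busy ∨ gpu ∨ ¬power ∨ ¬wind): gpu holds.
  (busy ∨ wind): wind holds.
  (busy ∨ ¬gpu ∨ ¬power ∨ ¬wind): ¬power holds.
  (gpu ∨ power ∨ ¬wind): gpu holds.
All clauses satisfied.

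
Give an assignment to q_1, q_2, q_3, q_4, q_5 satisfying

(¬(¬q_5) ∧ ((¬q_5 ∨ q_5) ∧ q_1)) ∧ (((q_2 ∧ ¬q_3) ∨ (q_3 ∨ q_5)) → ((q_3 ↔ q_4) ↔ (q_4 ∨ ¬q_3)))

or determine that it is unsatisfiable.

q_1 = True, q_2 = True, q_3 = True, q_4 = True, q_5 = True

  ¬(¬q_5) ∧ ((¬q_5 ∨ q_5) ∧ q_1) = True
    ¬(¬q_5) = True
      ¬q_5 = False
    (¬q_5 ∨ q_5) ∧ q_1 = True
      ¬q_5 ∨ q_5 = True
        ¬q_5 = False
  ((q_2 ∧ ¬q_3) ∨ (q_3 ∨ q_5)) → ((q_3 ↔ q_4) ↔ (q_4 ∨ ¬q_3)) = True
    (q_2 ∧ ¬q_3) ∨ (q_3 ∨ q_5) = True
      q_2 ∧ ¬q_3 = False
        ¬q_3 = False
      q_3 ∨ q_5 = True
    (q_3 ↔ q_4) ↔ (q_4 ∨ ¬q_3) = True
      q_3 ↔ q_4 = True
      q_4 ∨ ¬q_3 = True
        ¬q_3 = False
Both conjuncts True, so the formula holds.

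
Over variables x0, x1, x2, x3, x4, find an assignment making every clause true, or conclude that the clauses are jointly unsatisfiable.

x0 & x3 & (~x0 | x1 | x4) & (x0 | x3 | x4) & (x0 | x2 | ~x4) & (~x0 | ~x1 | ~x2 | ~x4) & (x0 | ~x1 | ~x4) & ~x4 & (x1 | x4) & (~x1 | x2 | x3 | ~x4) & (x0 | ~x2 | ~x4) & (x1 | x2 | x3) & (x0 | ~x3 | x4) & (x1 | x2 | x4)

Unit clause (x0) forces x0 = True.
Unit clause (x3) forces x3 = True.
Unit clause (~x4) forces x4 = False.
In (x1 | x4) only x1 is left, so x1 = True.
Set x2 = False.
All clauses satisfied.

x0=T, x1=T, x2=F, x3=T, x4=F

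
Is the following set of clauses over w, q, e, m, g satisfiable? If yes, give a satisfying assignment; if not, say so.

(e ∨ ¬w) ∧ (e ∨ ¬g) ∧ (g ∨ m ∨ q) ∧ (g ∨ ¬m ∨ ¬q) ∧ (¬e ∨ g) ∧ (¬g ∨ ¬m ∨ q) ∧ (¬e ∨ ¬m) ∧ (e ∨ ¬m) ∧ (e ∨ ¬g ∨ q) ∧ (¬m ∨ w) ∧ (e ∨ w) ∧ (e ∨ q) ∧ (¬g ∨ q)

Set w = True.
  then (e ∨ ¬w) forces e = True.
  then (¬e ∨ g) forces g = True.
  then (¬e ∨ ¬m) forces m = False.
  then (¬g ∨ q) forces q = True.
All clauses satisfied.

w = True; q = True; e = True; m = False; g = True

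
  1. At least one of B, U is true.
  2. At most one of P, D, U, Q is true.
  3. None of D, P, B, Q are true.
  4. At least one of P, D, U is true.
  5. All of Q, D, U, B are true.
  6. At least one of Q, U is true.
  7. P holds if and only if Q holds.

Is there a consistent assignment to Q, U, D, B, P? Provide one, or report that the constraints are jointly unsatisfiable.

Case Q = True:
  Constraint (3) is violated (Q=T) — contradiction.
Case Q = False:
  Constraint (5) is violated (Q=F) — contradiction.
Both cases fail — unsatisfiable.

Unsatisfiable — no assignment works.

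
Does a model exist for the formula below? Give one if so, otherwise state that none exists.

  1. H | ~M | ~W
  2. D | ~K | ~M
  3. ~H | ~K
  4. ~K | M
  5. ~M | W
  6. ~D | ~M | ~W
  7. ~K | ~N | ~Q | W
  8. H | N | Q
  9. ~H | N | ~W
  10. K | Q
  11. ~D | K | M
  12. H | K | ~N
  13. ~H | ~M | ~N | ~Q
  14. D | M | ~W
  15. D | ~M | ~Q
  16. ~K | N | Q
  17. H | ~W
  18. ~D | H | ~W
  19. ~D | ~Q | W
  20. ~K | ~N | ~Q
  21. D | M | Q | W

N = False, W = False, Q = True, M = False, H = True, D = False, K = False

Set N = False.
Try W = True:
  (~H | N | ~W) forces H = False.
  clause (H | ~W) is falsified — backtrack.
So W = False.
  then (~M | W) forces M = False.
  then (~K | M) forces K = False.
  then (K | Q) forces Q = True.
  then (~D | K | M) forces D = False.
Set H = True.
All clauses satisfied.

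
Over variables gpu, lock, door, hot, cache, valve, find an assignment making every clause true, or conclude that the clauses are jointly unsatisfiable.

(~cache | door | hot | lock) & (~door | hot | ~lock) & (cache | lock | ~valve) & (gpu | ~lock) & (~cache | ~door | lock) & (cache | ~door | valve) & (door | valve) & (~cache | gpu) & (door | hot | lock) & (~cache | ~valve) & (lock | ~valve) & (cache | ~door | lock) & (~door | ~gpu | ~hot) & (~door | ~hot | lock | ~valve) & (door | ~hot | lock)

gpu = True, lock = True, door = False, hot = False, cache = False, valve = True

Try gpu = False:
  (gpu | ~lock) forces lock = False.
  (~cache | gpu) forces cache = False.
  (cache | lock | ~valve) forces valve = False.
  (cache | ~door | valve) forces door = False.
  clause (door | valve) is falsified — backtrack.
So gpu = True.
Set lock = True.
Try door = True:
  (~door | hot | ~lock) forces hot = True.
  clause (~door | ~gpu | ~hot) is falsified — backtrack.
So door = False.
  then (door | valve) forces valve = True.
  then (~cache | ~valve) forces cache = False.
Set hot = False.
All clauses satisfied.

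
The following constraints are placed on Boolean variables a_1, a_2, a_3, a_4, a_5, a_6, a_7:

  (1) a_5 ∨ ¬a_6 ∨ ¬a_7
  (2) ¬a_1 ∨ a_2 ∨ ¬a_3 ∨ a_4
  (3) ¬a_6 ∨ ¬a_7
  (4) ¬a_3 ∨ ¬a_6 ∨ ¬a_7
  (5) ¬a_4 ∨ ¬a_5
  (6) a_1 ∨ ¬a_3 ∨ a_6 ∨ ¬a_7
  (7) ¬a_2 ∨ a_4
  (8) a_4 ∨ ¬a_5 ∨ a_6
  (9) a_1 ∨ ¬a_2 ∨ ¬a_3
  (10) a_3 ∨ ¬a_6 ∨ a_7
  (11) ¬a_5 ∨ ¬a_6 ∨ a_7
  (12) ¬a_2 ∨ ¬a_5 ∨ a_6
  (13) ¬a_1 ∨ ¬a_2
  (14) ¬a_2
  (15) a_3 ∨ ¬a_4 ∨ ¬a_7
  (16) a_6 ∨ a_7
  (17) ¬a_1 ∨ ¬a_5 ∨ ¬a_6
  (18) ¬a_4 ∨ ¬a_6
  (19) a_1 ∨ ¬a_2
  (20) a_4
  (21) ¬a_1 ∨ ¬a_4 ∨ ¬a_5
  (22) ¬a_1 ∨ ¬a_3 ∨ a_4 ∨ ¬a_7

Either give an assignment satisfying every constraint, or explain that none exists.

Unit clause (¬a_2) forces a_2 = False.
Unit clause (a_4) forces a_4 = True.
In (¬a_4 ∨ ¬a_5) only ¬a_5 is left, so a_5 = False.
In (¬a_4 ∨ ¬a_6) only ¬a_6 is left, so a_6 = False.
In (a_6 ∨ a_7) only a_7 is left, so a_7 = True.
In (a_3 ∨ ¬a_4 ∨ ¬a_7) only a_3 is left, so a_3 = True.
In (a_1 ∨ ¬a_3 ∨ a_6 ∨ ¬a_7) only a_1 is left, so a_1 = True.
All clauses satisfied.

a_1: True; a_2: False; a_3: True; a_4: True; a_5: False; a_6: False; a_7: True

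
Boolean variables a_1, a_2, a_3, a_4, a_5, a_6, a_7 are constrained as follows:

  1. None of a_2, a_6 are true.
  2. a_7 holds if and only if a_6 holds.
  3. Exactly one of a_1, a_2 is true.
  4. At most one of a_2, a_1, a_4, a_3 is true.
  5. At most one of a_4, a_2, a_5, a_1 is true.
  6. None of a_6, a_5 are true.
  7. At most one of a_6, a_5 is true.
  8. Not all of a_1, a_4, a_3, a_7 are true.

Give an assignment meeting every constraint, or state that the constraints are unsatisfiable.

a_1 = True, a_2 = False, a_3 = False, a_4 = False, a_5 = False, a_6 = False, a_7 = False

  (1) {a_2, a_6}: 0 true — none ✓
  (2) a_7=F, a_6=F — same ✓
  (3) {a_1, a_2}: 1 true — exactly one ✓
  (4) {a_2, a_1, a_4, a_3}: 1 true — at most one ✓
  (5) {a_4, a_2, a_5, a_1}: 1 true — at most one ✓
  (6) {a_6, a_5}: 0 true — none ✓
  (7) {a_6, a_5}: 0 true — at most one ✓
  (8) {a_1, a_4, a_3, a_7}: 1/4 true — not all ✓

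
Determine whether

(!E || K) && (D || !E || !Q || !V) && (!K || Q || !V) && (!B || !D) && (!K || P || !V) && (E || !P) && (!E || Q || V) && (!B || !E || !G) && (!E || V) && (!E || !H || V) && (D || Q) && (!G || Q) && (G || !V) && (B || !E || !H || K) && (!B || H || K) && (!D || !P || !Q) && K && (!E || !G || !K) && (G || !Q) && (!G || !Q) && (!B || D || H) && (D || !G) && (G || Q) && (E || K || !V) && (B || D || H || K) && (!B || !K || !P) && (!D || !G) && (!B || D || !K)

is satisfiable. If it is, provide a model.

No satisfying assignment exists.

Case Q = True:
  (K) forces K = True.
  (G || !Q) forces G = True.
  Clause (!G || !Q) is falsified — contradiction.
Case Q = False:
  (D || Q) forces D = True.
  (!B || !D) forces B = False.
  (!G || Q) forces G = False.
  Clause (G || Q) is falsified — contradiction.
Both cases fail, so the formula is unsatisfiable.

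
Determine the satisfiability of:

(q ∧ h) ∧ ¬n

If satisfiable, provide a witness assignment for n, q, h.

n: False, q: True, h: True

  q ∧ h = True
  ¬n = True
Both conjuncts True, so the formula holds.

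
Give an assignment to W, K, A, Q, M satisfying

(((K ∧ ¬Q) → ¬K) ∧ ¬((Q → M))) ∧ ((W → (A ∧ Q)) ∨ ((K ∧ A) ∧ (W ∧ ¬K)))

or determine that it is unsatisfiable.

W: True; K: False; A: True; Q: True; M: False

  ((K ∧ ¬Q) → ¬K) ∧ ¬((Q → M)) = True
    (K ∧ ¬Q) → ¬K = True
      K ∧ ¬Q = False
        ¬Q = False
      ¬K = True
    ¬((Q → M)) = True
      Q → M = False
  (W → (A ∧ Q)) ∨ ((K ∧ A) ∧ (W ∧ ¬K)) = True
    W → (A ∧ Q) = True
      A ∧ Q = True
    (K ∧ A) ∧ (W ∧ ¬K) = False
      K ∧ A = False
      W ∧ ¬K = True
        ¬K = True
Both conjuncts True, so the formula holds.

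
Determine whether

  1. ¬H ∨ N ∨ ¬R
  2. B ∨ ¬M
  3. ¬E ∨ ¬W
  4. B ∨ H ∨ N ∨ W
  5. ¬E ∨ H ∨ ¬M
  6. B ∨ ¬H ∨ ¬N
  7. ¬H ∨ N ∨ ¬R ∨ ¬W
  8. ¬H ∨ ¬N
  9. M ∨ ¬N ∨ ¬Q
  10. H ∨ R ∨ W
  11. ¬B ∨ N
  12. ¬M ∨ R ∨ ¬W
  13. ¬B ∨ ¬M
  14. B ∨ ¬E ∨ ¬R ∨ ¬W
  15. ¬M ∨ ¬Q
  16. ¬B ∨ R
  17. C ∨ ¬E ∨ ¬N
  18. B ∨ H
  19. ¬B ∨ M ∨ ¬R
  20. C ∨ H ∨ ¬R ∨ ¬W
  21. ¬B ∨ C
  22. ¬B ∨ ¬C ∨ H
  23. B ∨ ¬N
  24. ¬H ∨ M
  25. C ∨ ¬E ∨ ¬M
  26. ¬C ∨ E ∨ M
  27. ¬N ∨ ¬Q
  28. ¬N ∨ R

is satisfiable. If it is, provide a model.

UNSATISFIABLE

Case M = True:
  (B ∨ ¬M) forces B = True.
  Clause (¬B ∨ ¬M) is falsified — contradiction.
Case M = False:
  (¬H ∨ M) forces H = False.
  (B ∨ H) forces B = True.
  (¬B ∨ N) forces N = True.
  (M ∨ ¬N ∨ ¬Q) forces Q = False.
  (¬B ∨ R) forces R = True.
  Clause (¬B ∨ M ∨ ¬R) is falsified — contradiction.
Both cases fail, so the formula is unsatisfiable.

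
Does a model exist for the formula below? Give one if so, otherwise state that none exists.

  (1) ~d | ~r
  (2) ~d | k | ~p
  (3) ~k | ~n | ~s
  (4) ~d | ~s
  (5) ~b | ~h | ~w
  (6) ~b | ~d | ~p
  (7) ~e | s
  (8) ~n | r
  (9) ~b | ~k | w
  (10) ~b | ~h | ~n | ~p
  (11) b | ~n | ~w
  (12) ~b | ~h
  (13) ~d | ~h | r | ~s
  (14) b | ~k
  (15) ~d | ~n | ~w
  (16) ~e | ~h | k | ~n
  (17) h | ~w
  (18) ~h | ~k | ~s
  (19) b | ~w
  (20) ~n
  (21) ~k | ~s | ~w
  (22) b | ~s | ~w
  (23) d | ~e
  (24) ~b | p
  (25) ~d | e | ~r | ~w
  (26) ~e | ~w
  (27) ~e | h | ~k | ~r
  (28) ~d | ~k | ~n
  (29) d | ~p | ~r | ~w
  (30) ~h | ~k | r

Unit clause (~n) forces n = False.
Set b = False.
  then (b | ~k) forces k = False.
  then (b | ~w) forces w = False.
Set h = False.
Set p = True.
  then (~d | k | ~p) forces d = False.
  then (d | ~e) forces e = False.
Set r = True.
Set s = False.
All clauses satisfied.

b = False, h = False, p = True, r = True, s = False, d = False, k = False, n = False, e = False, w = False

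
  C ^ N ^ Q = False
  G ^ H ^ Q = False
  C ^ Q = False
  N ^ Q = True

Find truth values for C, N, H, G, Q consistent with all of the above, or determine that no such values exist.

C = True, N = False, H = False, G = True, Q = True

C ^ N ^ Q = T ^ F ^ T = False ✓
G ^ H ^ Q = T ^ F ^ T = False ✓
C ^ Q = T ^ T = False ✓
N ^ Q = F ^ T = True ✓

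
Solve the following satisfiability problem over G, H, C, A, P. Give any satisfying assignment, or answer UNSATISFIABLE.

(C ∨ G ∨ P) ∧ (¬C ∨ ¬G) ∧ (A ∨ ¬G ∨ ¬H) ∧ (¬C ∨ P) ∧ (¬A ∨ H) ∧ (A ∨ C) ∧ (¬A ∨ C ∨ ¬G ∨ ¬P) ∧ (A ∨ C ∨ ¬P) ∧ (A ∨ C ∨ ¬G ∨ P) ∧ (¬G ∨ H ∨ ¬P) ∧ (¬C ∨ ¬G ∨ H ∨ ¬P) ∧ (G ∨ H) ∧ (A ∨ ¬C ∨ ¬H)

Set G = True.
  then (¬C ∨ ¬G) forces C = False.
  then (A ∨ C) forces A = True.
  then (¬A ∨ C ∨ ¬G ∨ ¬P) forces P = False.
  then (¬A ∨ H) forces H = True.
All clauses satisfied.

G = True, H = True, C = False, A = True, P = False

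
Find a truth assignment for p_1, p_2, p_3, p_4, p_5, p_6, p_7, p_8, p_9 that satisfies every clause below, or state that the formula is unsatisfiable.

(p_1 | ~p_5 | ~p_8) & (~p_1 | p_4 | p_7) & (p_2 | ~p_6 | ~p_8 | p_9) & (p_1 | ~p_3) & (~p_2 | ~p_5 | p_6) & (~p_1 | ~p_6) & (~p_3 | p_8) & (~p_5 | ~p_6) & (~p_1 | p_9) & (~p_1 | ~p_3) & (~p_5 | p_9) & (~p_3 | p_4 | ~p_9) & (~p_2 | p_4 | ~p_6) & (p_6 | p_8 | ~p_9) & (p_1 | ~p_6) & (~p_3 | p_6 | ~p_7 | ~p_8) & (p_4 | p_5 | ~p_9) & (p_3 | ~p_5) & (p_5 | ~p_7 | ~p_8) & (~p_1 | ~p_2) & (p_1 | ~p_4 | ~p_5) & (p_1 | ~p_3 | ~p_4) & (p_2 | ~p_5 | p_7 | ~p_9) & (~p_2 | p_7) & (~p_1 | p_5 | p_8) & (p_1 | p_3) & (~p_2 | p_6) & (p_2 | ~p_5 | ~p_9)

Try p_1 = False:
  (p_1 | ~p_3) forces p_3 = False.
  clause (p_1 | p_3) is falsified — backtrack.
So p_1 = True.
  then (~p_1 | ~p_6) forces p_6 = False.
  then (~p_1 | p_9) forces p_9 = True.
  then (~p_1 | ~p_3) forces p_3 = False.
  then (p_6 | p_8 | ~p_9) forces p_8 = True.
  then (p_3 | ~p_5) forces p_5 = False.
  then (p_5 | ~p_7 | ~p_8) forces p_7 = False.
  then (~p_1 | ~p_2) forces p_2 = False.
  then (~p_1 | p_4 | p_7) forces p_4 = True.
All clauses satisfied.

p_1=T; p_2=F; p_3=F; p_4=T; p_5=F; p_6=F; p_7=F; p_8=T; p_9=T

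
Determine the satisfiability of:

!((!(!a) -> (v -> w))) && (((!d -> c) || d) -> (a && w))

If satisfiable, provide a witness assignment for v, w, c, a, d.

v=T, w=F, c=F, a=T, d=F

  !((!(!a) -> (v -> w))) = True
    !(!a) -> (v -> w) = False
      !(!a) = True
        !a = False
      v -> w = False
  ((!d -> c) || d) -> (a && w) = True
    (!d -> c) || d = False
      !d -> c = False
        !d = True
    a && w = False
Both conjuncts True, so the formula holds.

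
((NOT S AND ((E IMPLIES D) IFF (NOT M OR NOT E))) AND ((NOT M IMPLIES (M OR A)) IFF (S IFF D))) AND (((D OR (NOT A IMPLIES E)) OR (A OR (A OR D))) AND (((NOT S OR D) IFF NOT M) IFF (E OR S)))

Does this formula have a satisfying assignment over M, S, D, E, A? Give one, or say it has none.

M=T; S=F; D=F; E=F; A=T

  (NOT S AND ((E IMPLIES D) IFF (NOT M OR NOT E))) AND ((NOT M IMPLIES (M OR A)) IFF (S IFF D)) = True
    NOT S AND ((E IMPLIES D) IFF (NOT M OR NOT E)) = True
      NOT S = True
      (E IMPLIES D) IFF (NOT M OR NOT E) = True
        E IMPLIES D = True
        NOT M OR NOT E = True
          NOT M = False
          NOT E = True
    (NOT M IMPLIES (M OR A)) IFF (S IFF D) = True
      NOT M IMPLIES (M OR A) = True
        NOT M = False
        M OR A = True
      S IFF D = True
  ((D OR (NOT A IMPLIES E)) OR (A OR (A OR D))) AND (((NOT S OR D) IFF NOT M) IFF (E OR S)) = True
    (D OR (NOT A IMPLIES E)) OR (A OR (A OR D)) = True
      D OR (NOT A IMPLIES E) = True
        NOT A IMPLIES E = True
          NOT A = False
      A OR (A OR D) = True
        A OR D = True
    ((NOT S OR D) IFF NOT M) IFF (E OR S) = True
      (NOT S OR D) IFF NOT M = False
        NOT S OR D = True
          NOT S = True
        NOT M = False
      E OR S = False
Both conjuncts True, so the formula holds.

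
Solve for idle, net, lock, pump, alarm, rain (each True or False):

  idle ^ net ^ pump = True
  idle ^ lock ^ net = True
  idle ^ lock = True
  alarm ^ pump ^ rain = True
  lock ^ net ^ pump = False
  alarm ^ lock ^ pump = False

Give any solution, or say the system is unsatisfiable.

idle = True; net = False; lock = False; pump = False; alarm = False; rain = True

idle ^ net ^ pump = T ^ F ^ F = True ✓
idle ^ lock ^ net = T ^ F ^ F = True ✓
idle ^ lock = T ^ F = True ✓
alarm ^ pump ^ rain = F ^ F ^ T = True ✓
lock ^ net ^ pump = F ^ F ^ F = False ✓
alarm ^ lock ^ pump = F ^ F ^ F = False ✓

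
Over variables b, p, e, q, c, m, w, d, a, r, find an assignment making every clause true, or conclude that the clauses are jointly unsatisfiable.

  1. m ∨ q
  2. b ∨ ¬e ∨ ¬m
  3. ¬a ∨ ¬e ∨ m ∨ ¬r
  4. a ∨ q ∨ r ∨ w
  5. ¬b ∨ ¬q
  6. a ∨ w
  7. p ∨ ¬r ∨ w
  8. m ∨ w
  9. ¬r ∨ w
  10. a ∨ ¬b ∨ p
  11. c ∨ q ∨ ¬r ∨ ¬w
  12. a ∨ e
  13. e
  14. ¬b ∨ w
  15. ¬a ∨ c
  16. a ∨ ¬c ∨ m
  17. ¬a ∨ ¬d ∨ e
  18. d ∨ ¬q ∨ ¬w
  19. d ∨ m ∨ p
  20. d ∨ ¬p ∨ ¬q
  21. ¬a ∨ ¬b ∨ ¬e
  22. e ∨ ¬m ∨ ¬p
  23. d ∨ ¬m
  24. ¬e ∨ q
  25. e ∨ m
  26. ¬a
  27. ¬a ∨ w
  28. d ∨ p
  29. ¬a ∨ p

b = False, p = True, e = True, q = True, c = False, m = False, w = True, d = True, a = False, r = False

Unit clause (e) forces e = True.
In (¬e ∨ q) only q is left, so q = True.
Unit clause (¬a) forces a = False.
In (¬b ∨ ¬q) only ¬b is left, so b = False.
In (a ∨ w) only w is left, so w = True.
In (d ∨ ¬q ∨ ¬w) only d is left, so d = True.
In (b ∨ ¬e ∨ ¬m) only ¬m is left, so m = False.
In (a ∨ ¬c ∨ m) only ¬c is left, so c = False.
Set p = True.
Set r = False.
All clauses satisfied.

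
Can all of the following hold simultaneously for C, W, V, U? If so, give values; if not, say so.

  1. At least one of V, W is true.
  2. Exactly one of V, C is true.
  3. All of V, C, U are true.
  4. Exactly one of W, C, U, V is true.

The formula is unsatisfiable.

Case U = True:
  (3) forces V = True.
  Constraint (4) is violated (U=T, V=T) — contradiction.
Case U = False:
  Constraint (3) is violated (U=F) — contradiction.
Both cases fail — unsatisfiable.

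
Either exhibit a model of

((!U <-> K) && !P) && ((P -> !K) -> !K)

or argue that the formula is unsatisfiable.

U: True, K: False, P: False

  (!U <-> K) && !P = True
    !U <-> K = True
      !U = False
    !P = True
  (P -> !K) -> !K = True
    P -> !K = True
      !K = True
    !K = True
Both conjuncts True, so the formula holds.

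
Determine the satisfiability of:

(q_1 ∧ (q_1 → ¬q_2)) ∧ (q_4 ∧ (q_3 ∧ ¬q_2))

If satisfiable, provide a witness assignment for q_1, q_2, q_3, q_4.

q_1: True, q_2: False, q_3: True, q_4: True

  q_1 ∧ (q_1 → ¬q_2) = True
    q_1 → ¬q_2 = True
      ¬q_2 = True
  q_4 ∧ (q_3 ∧ ¬q_2) = True
    q_3 ∧ ¬q_2 = True
      ¬q_2 = True
Both conjuncts True, so the formula holds.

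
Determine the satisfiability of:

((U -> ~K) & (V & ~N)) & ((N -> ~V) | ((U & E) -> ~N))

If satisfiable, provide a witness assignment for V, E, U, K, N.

V = True; E = True; U = False; K = False; N = False

  (U -> ~K) & (V & ~N) = True
    U -> ~K = True
      ~K = True
    V & ~N = True
      ~N = True
  (N -> ~V) | ((U & E) -> ~N) = True
    N -> ~V = True
      ~V = False
    (U & E) -> ~N = True
      U & E = False
      ~N = True
Both conjuncts True, so the formula holds.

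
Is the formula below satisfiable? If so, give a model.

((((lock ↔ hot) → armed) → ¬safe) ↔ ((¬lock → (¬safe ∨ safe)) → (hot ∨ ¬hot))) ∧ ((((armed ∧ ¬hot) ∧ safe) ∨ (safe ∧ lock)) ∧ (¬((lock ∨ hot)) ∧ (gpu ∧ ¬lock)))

Unsatisfiable — no assignment works.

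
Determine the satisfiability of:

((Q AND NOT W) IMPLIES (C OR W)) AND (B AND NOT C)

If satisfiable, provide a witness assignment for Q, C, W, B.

Q=F, C=F, W=T, B=T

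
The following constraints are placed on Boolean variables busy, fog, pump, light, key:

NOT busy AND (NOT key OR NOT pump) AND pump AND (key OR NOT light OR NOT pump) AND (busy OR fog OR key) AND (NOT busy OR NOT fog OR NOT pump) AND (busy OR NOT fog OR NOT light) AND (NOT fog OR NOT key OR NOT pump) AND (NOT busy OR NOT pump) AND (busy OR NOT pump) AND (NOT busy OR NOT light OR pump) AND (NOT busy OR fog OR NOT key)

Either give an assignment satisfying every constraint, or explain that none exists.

Case busy = True:
  Clause (NOT busy) is falsified — contradiction.
Case busy = False:
  (pump) forces pump = True.
  Clause (busy OR NOT pump) is falsified — contradiction.
Both cases fail, so the formula is unsatisfiable.

Unsatisfiable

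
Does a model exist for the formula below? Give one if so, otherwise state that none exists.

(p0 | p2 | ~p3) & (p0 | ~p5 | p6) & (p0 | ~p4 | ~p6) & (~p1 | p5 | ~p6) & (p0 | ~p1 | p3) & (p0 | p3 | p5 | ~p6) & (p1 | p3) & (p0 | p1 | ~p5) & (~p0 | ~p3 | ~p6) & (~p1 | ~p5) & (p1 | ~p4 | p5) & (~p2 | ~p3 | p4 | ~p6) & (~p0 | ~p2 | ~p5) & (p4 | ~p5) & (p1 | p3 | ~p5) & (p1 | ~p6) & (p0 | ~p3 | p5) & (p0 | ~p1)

p0: True, p1: True, p2: True, p3: True, p4: False, p5: False, p6: False

Try p0 = False:
  (p0 | ~p1) forces p1 = False.
  (p1 | p3) forces p3 = True.
  (p0 | p2 | ~p3) forces p2 = True.
  (p0 | p1 | ~p5) forces p5 = False.
  clause (p0 | ~p3 | p5) is falsified — backtrack.
So p0 = True.
Set p1 = True.
  then (~p1 | ~p5) forces p5 = False.
  then (~p1 | p5 | ~p6) forces p6 = False.
Set p2 = True.
Set p3 = True.
Set p4 = False.
All clauses satisfied.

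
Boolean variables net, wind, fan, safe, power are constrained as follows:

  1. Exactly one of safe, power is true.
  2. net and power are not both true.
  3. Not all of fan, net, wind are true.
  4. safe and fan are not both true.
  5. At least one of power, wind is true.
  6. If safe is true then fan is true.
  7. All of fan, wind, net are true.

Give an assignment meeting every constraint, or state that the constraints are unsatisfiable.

Unsatisfiable

Case wind = True:
  (7) forces fan = True.
  (3) with fan=T, wind=T forces net = False.
  Constraint (7) is violated (net=F) — contradiction.
Case wind = False:
  Constraint (7) is violated (wind=F) — contradiction.
Both cases fail — unsatisfiable.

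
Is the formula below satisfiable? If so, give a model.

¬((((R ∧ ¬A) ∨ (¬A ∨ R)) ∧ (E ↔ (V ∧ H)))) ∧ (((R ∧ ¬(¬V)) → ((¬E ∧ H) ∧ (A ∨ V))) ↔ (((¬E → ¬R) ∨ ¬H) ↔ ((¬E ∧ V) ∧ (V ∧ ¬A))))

R: False, A: False, V: True, H: True, E: False

  ¬((((R ∧ ¬A) ∨ (¬A ∨ R)) ∧ (E ↔ (V ∧ H)))) = True
    ((R ∧ ¬A) ∨ (¬A ∨ R)) ∧ (E ↔ (V ∧ H)) = False
      (R ∧ ¬A) ∨ (¬A ∨ R) = True
        R ∧ ¬A = False
          ¬A = True
        ¬A ∨ R = True
          ¬A = True
      E ↔ (V ∧ H) = False
        V ∧ H = True
  ((R ∧ ¬(¬V)) → ((¬E ∧ H) ∧ (A ∨ V))) ↔ (((¬E → ¬R) ∨ ¬H) ↔ ((¬E ∧ V) ∧ (V ∧ ¬A))) = True
    (R ∧ ¬(¬V)) → ((¬E ∧ H) ∧ (A ∨ V)) = True
      R ∧ ¬(¬V) = False
        ¬(¬V) = True
          ¬V = False
      (¬E ∧ H) ∧ (A ∨ V) = True
        ¬E ∧ H = True
          ¬E = True
        A ∨ V = True
    ((¬E → ¬R) ∨ ¬H) ↔ ((¬E ∧ V) ∧ (V ∧ ¬A)) = True
      (¬E → ¬R) ∨ ¬H = True
        ¬E → ¬R = True
          ¬E = True
          ¬R = True
        ¬H = False
      (¬E ∧ V) ∧ (V ∧ ¬A) = True
        ¬E ∧ V = True
          ¬E = True
        V ∧ ¬A = True
          ¬A = True
Both conjuncts True, so the formula holds.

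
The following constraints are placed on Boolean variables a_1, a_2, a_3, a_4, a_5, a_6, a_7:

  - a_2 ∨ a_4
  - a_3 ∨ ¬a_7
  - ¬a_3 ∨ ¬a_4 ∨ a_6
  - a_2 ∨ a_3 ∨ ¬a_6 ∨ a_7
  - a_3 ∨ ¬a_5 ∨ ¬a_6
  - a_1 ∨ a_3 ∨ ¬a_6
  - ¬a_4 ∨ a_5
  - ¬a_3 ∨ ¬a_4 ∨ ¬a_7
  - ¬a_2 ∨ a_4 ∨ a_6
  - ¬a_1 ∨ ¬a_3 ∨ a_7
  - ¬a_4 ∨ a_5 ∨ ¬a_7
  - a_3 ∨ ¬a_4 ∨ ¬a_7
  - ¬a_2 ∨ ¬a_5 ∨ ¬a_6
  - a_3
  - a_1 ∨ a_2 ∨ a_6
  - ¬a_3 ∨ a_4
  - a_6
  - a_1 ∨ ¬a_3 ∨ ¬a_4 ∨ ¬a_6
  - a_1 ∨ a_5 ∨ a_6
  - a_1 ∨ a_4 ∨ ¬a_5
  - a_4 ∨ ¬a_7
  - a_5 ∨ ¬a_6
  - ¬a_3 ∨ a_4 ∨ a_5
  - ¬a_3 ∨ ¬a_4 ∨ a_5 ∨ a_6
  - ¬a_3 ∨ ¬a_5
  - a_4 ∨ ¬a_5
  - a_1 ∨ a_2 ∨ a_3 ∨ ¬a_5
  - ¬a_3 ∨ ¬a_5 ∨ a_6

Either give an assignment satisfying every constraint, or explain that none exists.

Case a_3 = True:
  (¬a_3 ∨ a_4) forces a_4 = True.
  (¬a_3 ∨ ¬a_4 ∨ a_6) forces a_6 = True.
  (¬a_4 ∨ a_5) forces a_5 = True.
  Clause (¬a_3 ∨ ¬a_5) is falsified — contradiction.
Case a_3 = False:
  Clause (a_3) is falsified — contradiction.
Both cases fail, so the formula is unsatisfiable.

UNSATISFIABLE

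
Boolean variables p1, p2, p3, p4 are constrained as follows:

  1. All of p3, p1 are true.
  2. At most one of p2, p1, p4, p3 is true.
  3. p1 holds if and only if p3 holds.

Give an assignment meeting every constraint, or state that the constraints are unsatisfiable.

Case p1 = True:
  (1) forces p3 = True.
  Constraint (2) is violated (p1=T, p3=T) — contradiction.
Case p1 = False:
  Constraint (1) is violated (p1=F) — contradiction.
Both cases fail — unsatisfiable.

No satisfying assignment exists.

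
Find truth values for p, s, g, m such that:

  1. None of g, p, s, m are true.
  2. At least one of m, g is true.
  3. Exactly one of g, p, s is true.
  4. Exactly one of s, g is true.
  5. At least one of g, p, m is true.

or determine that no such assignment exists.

Case s = True:
  Constraint (1) is violated (s=T) — contradiction.
Case s = False:
  (1) forces g = False.
  Constraint (4) is violated (s=F, g=F) — contradiction.
Both cases fail — unsatisfiable.

Unsatisfiable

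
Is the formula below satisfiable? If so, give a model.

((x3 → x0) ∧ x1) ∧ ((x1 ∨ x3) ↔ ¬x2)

x0=T, x1=T, x2=F, x3=T

  (x3 → x0) ∧ x1 = True
    x3 → x0 = True
  (x1 ∨ x3) ↔ ¬x2 = True
    x1 ∨ x3 = True
    ¬x2 = True
Both conjuncts True, so the formula holds.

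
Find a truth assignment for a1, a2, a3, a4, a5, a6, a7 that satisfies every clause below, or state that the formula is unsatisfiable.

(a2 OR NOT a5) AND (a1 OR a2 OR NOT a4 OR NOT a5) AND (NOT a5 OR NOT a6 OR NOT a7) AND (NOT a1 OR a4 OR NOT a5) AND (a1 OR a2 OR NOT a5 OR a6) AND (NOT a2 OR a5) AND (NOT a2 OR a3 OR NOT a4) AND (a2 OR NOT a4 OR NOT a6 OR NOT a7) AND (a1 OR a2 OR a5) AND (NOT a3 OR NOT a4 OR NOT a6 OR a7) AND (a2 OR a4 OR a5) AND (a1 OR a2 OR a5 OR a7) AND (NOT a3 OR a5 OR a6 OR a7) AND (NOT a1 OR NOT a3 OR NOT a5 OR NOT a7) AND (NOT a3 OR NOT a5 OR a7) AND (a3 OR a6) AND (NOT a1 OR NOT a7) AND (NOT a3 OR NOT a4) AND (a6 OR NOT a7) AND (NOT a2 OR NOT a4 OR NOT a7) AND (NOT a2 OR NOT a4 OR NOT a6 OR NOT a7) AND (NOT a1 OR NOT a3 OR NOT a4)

a1 = True; a2 = False; a3 = False; a4 = True; a5 = False; a6 = True; a7 = False

Set a1 = True.
  then (NOT a1 OR NOT a7) forces a7 = False.
Try a2 = True:
  (NOT a2 OR a5) forces a5 = True.
  (NOT a1 OR a4 OR NOT a5) forces a4 = True.
  (NOT a2 OR a3 OR NOT a4) forces a3 = True.
  clause (NOT a3 OR NOT a5 OR a7) is falsified — backtrack.
So a2 = False.
  then (a2 OR NOT a5) forces a5 = False.
  then (a2 OR a4 OR a5) forces a4 = True.
  then (NOT a3 OR NOT a4) forces a3 = False.
  then (a3 OR a6) forces a6 = True.
All clauses satisfied.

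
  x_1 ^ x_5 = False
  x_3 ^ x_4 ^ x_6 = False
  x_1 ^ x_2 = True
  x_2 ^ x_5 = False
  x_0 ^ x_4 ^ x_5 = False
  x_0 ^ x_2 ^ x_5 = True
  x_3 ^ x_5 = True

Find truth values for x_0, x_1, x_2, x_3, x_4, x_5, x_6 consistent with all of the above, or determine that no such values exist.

UNSATISFIABLE

Adding constraints 1, 3, 4 mod 2: every variable appears an even number of times on the left, so the left side is 0.
But the right sides sum to 1 (mod 2). 0 ≠ 1 — the system is inconsistent.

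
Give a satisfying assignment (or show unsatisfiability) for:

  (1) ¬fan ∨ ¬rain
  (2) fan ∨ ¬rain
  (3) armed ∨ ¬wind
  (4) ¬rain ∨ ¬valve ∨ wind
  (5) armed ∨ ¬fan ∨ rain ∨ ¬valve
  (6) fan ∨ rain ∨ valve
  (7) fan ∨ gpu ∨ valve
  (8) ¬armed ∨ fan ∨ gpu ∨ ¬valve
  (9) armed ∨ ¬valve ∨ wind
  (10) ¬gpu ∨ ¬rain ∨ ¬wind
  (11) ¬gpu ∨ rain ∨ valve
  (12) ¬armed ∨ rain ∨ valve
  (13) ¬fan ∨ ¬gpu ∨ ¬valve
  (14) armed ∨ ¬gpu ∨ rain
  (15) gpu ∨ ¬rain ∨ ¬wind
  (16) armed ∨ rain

fan = True, gpu = False, rain = False, wind = True, valve = True, armed = True

Set fan = True.
  then (¬fan ∨ ¬rain) forces rain = False.
  then (armed ∨ rain) forces armed = True.
  then (¬armed ∨ rain ∨ valve) forces valve = True.
  then (¬fan ∨ ¬gpu ∨ ¬valve) forces gpu = False.
Set wind = True.
All clauses satisfied.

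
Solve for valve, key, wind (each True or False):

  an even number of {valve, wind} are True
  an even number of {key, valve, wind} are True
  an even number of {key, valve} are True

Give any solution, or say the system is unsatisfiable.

valve = False, key = False, wind = False

{valve, wind}: 0 true → even ✓
{key, valve, wind}: 0 true → even ✓
{key, valve}: 0 true → even ✓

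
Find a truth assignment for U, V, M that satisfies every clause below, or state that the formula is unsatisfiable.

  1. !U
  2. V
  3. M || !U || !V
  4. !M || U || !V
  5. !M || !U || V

Unit clause (!U) forces U = False.
Unit clause (V) forces V = True.
In (!M || U || !V) only !M is left, so M = False.
All clauses satisfied.

U=F; V=T; M=F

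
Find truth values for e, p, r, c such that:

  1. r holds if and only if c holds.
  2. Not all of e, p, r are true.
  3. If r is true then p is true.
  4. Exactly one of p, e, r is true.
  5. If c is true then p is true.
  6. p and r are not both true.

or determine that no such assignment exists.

e: True; p: False; r: False; c: False

  (1) r=F, c=F — same ✓
  (2) {e, p, r}: 1/3 true — not all ✓
  (3) r=F ⇒ p: vacuous ✓
  (4) {p, e, r}: 1 true — exactly one ✓
  (5) c=F ⇒ p: vacuous ✓
  (6) p=F, r=F — not both ✓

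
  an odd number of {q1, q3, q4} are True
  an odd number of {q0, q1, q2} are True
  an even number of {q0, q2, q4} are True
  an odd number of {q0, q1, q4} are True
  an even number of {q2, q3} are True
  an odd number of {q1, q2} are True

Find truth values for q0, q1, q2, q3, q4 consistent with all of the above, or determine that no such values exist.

q0 = False, q1 = True, q2 = False, q3 = False, q4 = False

{q1, q3, q4}: 1 true → odd ✓
{q0, q1, q2}: 1 true → odd ✓
{q0, q2, q4}: 0 true → even ✓
{q0, q1, q4}: 1 true → odd ✓
{q2, q3}: 0 true → even ✓
{q1, q2}: 1 true → odd ✓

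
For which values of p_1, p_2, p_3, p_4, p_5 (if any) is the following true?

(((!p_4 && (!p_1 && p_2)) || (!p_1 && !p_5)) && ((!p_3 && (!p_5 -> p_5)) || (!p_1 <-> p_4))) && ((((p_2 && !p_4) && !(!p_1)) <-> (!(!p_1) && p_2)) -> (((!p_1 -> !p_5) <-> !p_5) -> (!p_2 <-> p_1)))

p_1 = False, p_2 = True, p_3 = False, p_4 = False, p_5 = True

  ((!p_4 && (!p_1 && p_2)) || (!p_1 && !p_5)) && ((!p_3 && (!p_5 -> p_5)) || (!p_1 <-> p_4)) = True
    (!p_4 && (!p_1 && p_2)) || (!p_1 && !p_5) = True
      !p_4 && (!p_1 && p_2) = True
        !p_4 = True
        !p_1 && p_2 = True
          !p_1 = True
      !p_1 && !p_5 = False
        !p_1 = True
        !p_5 = False
    (!p_3 && (!p_5 -> p_5)) || (!p_1 <-> p_4) = True
      !p_3 && (!p_5 -> p_5) = True
        !p_3 = True
        !p_5 -> p_5 = True
          !p_5 = False
      !p_1 <-> p_4 = False
        !p_1 = True
  (((p_2 && !p_4) && !(!p_1)) <-> (!(!p_1) && p_2)) -> (((!p_1 -> !p_5) <-> !p_5) -> (!p_2 <-> p_1)) = True
    ((p_2 && !p_4) && !(!p_1)) <-> (!(!p_1) && p_2) = True
      (p_2 && !p_4) && !(!p_1) = False
        p_2 && !p_4 = True
          !p_4 = True
        !(!p_1) = False
          !p_1 = True
      !(!p_1) && p_2 = False
        !(!p_1) = False
          !p_1 = True
    ((!p_1 -> !p_5) <-> !p_5) -> (!p_2 <-> p_1) = True
      (!p_1 -> !p_5) <-> !p_5 = True
        !p_1 -> !p_5 = False
          !p_1 = True
          !p_5 = False
        !p_5 = False
      !p_2 <-> p_1 = True
        !p_2 = False
Both conjuncts True, so the formula holds.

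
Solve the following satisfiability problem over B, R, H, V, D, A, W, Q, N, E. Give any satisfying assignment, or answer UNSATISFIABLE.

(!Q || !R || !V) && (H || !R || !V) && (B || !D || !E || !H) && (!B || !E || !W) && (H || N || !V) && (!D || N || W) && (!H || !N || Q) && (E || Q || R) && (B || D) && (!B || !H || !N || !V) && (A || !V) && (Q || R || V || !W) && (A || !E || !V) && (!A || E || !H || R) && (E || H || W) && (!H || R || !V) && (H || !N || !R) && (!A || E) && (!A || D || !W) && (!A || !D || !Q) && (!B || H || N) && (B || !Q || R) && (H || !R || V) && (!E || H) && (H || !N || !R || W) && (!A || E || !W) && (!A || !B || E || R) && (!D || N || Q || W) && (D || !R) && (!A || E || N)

B = True, R = False, H = True, V = False, D = False, A = True, W = False, Q = True, N = False, E = True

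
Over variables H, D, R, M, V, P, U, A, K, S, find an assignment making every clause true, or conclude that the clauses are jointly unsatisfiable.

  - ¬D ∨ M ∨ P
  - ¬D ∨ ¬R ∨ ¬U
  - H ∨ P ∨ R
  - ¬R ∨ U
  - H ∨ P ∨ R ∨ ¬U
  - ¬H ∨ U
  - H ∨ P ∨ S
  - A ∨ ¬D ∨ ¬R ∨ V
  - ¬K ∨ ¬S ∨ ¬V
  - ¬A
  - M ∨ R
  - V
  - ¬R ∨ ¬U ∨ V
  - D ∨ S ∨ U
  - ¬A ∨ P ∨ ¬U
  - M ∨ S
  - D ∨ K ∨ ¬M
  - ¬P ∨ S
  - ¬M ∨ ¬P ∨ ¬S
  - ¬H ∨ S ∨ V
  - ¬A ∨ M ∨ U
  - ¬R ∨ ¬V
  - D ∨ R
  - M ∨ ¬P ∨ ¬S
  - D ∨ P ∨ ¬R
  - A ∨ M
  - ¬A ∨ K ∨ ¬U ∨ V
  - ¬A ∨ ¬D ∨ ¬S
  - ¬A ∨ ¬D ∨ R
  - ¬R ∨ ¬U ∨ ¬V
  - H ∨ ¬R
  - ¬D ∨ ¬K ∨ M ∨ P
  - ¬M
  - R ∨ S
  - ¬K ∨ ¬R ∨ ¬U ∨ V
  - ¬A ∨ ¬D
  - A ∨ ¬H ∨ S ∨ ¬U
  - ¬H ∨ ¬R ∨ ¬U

UNSATISFIABLE

Case M = True:
  Clause (¬M) is falsified — contradiction.
Case M = False:
  (¬A) forces A = False.
  Clause (A ∨ M) is falsified — contradiction.
Both cases fail, so the formula is unsatisfiable.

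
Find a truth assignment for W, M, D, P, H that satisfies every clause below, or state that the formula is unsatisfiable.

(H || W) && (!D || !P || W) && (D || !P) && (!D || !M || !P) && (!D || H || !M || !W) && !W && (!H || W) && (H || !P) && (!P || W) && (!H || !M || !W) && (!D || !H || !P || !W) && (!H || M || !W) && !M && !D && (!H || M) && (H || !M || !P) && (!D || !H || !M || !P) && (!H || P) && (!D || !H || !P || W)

The formula is unsatisfiable.

Case W = True:
  Clause (!W) is falsified — contradiction.
Case W = False:
  (H || W) forces H = True.
  Clause (!H || W) is falsified — contradiction.
Both cases fail, so the formula is unsatisfiable.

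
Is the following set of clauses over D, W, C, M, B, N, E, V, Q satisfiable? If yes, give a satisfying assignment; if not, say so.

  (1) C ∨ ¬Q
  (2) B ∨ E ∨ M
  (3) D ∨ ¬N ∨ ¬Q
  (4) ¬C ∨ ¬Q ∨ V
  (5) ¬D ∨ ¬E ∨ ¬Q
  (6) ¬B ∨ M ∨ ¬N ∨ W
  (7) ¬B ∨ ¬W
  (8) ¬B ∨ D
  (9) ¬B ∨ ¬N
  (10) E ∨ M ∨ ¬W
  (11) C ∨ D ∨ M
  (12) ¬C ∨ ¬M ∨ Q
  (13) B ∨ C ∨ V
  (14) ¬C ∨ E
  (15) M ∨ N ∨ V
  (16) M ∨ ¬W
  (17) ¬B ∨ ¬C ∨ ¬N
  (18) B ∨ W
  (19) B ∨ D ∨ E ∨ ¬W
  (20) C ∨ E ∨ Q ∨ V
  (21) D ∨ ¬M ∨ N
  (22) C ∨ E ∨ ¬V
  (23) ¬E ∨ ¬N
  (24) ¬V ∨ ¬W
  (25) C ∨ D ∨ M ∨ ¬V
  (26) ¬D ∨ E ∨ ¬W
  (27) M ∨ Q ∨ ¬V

D=T, W=F, C=F, M=T, B=T, N=F, E=T, V=F, Q=F

Set D = True.
Set W = False.
  then (B ∨ W) forces B = True.
  then (¬B ∨ ¬N) forces N = False.
Set C = False.
  then (C ∨ ¬Q) forces Q = False.
Set M = True.
Try E = False:
  (C ∨ E ∨ Q ∨ V) forces V = True.
  clause (C ∨ E ∨ ¬V) is falsified — backtrack.
So E = True.
Set V = False.
All clauses satisfied.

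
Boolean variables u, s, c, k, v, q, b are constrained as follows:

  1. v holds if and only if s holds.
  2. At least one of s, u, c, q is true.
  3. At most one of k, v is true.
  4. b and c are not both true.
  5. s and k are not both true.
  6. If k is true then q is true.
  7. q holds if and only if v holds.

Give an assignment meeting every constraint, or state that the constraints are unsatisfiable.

u=F; s=T; c=F; k=F; v=T; q=T; b=F

  (1) v=T, s=T — same ✓
  (2) {s, u, c, q}: 2 true — at least one ✓
  (3) {k, v}: 1 true — at most one ✓
  (4) b=F, c=F — not both ✓
  (5) s=T, k=F — not both ✓
  (6) k=F ⇒ q: vacuous ✓
  (7) q=T, v=T — same ✓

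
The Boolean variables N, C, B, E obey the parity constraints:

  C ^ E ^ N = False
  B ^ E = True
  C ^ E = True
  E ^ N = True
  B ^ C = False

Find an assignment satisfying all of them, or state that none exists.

N = True, C = True, B = True, E = False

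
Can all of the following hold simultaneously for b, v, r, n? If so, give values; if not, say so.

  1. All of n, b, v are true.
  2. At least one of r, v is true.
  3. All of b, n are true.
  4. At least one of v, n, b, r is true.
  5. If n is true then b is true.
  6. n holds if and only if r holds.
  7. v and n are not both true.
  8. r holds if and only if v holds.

Unsatisfiable

Case v = True:
  (1) forces n = True.
  Constraint (7) is violated (v=T, n=T) — contradiction.
Case v = False:
  Constraint (1) is violated (v=F) — contradiction.
Both cases fail — unsatisfiable.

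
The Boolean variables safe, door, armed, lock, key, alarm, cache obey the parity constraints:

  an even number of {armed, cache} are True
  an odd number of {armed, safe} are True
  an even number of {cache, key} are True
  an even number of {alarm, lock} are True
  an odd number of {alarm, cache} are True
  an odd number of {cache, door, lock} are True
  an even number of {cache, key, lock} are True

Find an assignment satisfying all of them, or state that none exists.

safe = False; door = False; armed = True; lock = False; key = True; alarm = False; cache = True

{armed, cache}: 2 true → even ✓
{armed, safe}: 1 true → odd ✓
{cache, key}: 2 true → even ✓
{alarm, lock}: 0 true → even ✓
{alarm, cache}: 1 true → odd ✓
{cache, door, lock}: 1 true → odd ✓
{cache, key, lock}: 2 true → even ✓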